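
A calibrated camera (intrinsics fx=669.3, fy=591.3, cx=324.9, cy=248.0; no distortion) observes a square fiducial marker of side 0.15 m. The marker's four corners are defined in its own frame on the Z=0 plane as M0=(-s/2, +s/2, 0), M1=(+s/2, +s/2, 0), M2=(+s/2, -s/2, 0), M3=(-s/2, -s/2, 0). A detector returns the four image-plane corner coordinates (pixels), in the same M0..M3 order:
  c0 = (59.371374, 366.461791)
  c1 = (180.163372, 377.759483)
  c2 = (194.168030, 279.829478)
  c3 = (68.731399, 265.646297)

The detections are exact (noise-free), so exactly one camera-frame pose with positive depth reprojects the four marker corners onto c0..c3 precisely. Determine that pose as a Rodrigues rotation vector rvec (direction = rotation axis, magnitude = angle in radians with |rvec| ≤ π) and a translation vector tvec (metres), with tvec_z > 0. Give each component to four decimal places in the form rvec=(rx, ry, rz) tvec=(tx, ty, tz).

Intrinsics K: fx=669.3, fy=591.3, cx=324.9, cy=248.0
Marker side s = 0.15 m; corners in marker frame (Z=0):
  M0 = (-0.0750, +0.0750, 0)
  M1 = (+0.0750, +0.0750, 0)
  M2 = (+0.0750, -0.0750, 0)
  M3 = (-0.0750, -0.0750, 0)
Detected image corners:
  c0 = (59.371374, 366.461791) px
  c1 = (180.163372, 377.759483) px
  c2 = (194.168030, 279.829478) px
  c3 = (68.731399, 265.646297) px
Planar DLT: solve 8×8 A·h = b for H (H[2,2]=1):
  H  [+840.47394 -44.57598 +126.22763]
  H  [+136.13689 +748.33895 +323.49402]
  H  [+0.15940 +0.26663 +1.00000]
B = K⁻¹H; ‖b₁‖=1.200278, ‖b₂‖=1.200278; λ = 2/(‖b₁‖+‖b₂‖) = 0.833140, sign → tz>0 ⇒ λ=+0.833140
r₁ = λ·B[:,0] = (+0.98175,+0.13612,+0.13280); r₂ = λ·B[:,1] = (-0.16332,+0.96124,+0.22214)
r₃ = r₁×r₂ = (-0.09741,-0.23978,+0.96593); SVD([r₁ r₂ r₃]) → R = UVᵀ:
  R  [+0.98175 -0.16332 -0.09741]
  R  [+0.13612 +0.96124 -0.23978]
  R  [+0.13280 +0.22214 +0.96593]
t = (-0.24731, +0.10637, +0.83314) m
tr R = 2.908918; θ = arccos((tr R − 1)/2) = 0.302956 rad = 17.358°
axis k = ((R−Rᵀ)₃₂, (R−Rᵀ)₁₃, (R−Rᵀ)₂₁) / (2 sinθ) = (+0.774144, -0.385818, +0.501842)
rvec = θ·k = (+0.234532, -0.116886, +0.152036)

rvec=(0.2345, -0.1169, 0.1520) tvec=(-0.2473, 0.1064, 0.8331)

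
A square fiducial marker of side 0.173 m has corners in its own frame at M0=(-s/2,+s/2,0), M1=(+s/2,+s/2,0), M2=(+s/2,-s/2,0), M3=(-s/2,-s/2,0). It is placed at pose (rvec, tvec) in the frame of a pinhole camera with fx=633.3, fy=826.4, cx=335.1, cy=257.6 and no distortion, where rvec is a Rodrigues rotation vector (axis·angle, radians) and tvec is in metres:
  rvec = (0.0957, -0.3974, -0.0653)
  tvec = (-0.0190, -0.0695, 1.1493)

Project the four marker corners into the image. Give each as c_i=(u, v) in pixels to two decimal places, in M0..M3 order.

c0=(281.80, 274.89) c1=(369.35, 264.06) c2=(365.71, 143.12) c3=(276.49, 146.88)

Intrinsics K: fx=633.3, fy=826.4, cx=335.1, cy=257.6
Marker side s = 0.173 m; corners in marker frame (Z=0):
  M0 = (-0.0865, +0.0865, 0)
  M1 = (+0.0865, +0.0865, 0)
  M2 = (+0.0865, -0.0865, 0)
  M3 = (-0.0865, -0.0865, 0)
rvec = (0.0957, -0.3974, -0.0653), |rvec| = θ = 0.41394 rad = 23.717°
Rodrigues: sinθ=0.40222, 1−cosθ=0.08446; R = I + sinθ·[k]× + (1−cosθ)·[k]×²:
    [+0.92006 +0.04471 -0.38923]
    [-0.08220 +0.99338 -0.08020]
    [+0.38307 +0.10578 +0.91764]
t = (-0.0190, -0.0695, 1.1493) m
M0: Pc = R·M0+t = (-0.09472, +0.02354, +1.12531); u = 633.3·(-0.09472)/1.12531 + 335.1 = 281.7951, v = 826.4·(+0.02354)/1.12531 + 257.6 = 274.8855
M1: Pc = R·M1+t = (+0.06445, +0.00932, +1.19159); u = 633.3·(+0.06445)/1.19159 + 335.1 = 369.3547, v = 826.4·(+0.00932)/1.19159 + 257.6 = 264.0621
M2: Pc = R·M2+t = (+0.05672, -0.16254, +1.17329); u = 633.3·(+0.05672)/1.17329 + 335.1 = 365.7144, v = 826.4·(-0.16254)/1.17329 + 257.6 = 143.1170
M3: Pc = R·M3+t = (-0.10245, -0.14832, +1.10701); u = 633.3·(-0.10245)/1.10701 + 335.1 = 276.4894, v = 826.4·(-0.14832)/1.10701 + 257.6 = 146.8790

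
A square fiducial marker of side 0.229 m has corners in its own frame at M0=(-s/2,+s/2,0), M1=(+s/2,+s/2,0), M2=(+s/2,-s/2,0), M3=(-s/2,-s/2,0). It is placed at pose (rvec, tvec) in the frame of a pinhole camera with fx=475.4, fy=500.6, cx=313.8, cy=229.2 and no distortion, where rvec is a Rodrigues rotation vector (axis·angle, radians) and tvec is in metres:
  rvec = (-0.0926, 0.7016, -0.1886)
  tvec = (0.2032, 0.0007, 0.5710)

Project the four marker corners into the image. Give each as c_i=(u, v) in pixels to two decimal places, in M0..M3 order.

Intrinsics K: fx=475.4, fy=500.6, cx=313.8, cy=229.2
Marker side s = 0.229 m; corners in marker frame (Z=0):
  M0 = (-0.1145, +0.1145, 0)
  M1 = (+0.1145, +0.1145, 0)
  M2 = (+0.1145, -0.1145, 0)
  M3 = (-0.1145, -0.1145, 0)
rvec = (-0.0926, 0.7016, -0.1886), |rvec| = θ = 0.73238 rad = 41.963°
Rodrigues: sinθ=0.66864, 1−cosθ=0.25642; R = I + sinθ·[k]× + (1−cosθ)·[k]×²:
    [+0.74768 +0.14113 +0.64889]
    [-0.20324 +0.97890 +0.02129]
    [-0.63219 -0.14780 +0.76059]
t = (0.2032, 0.0007, 0.5710) m
M0: Pc = R·M0+t = (+0.13375, +0.13606, +0.62646); u = 475.4·(+0.13375)/0.62646 + 313.8 = 415.2978, v = 500.6·(+0.13606)/0.62646 + 229.2 = 337.9202
M1: Pc = R·M1+t = (+0.30497, +0.08951, +0.48169); u = 475.4·(+0.30497)/0.48169 + 313.8 = 614.7854, v = 500.6·(+0.08951)/0.48169 + 229.2 = 322.2260
M2: Pc = R·M2+t = (+0.27265, -0.13466, +0.51554); u = 475.4·(+0.27265)/0.51554 + 313.8 = 565.2232, v = 500.6·(-0.13466)/0.51554 + 229.2 = 98.4463
M3: Pc = R·M3+t = (+0.10143, -0.08811, +0.66031); u = 475.4·(+0.10143)/0.66031 + 313.8 = 386.8271, v = 500.6·(-0.08811)/0.66031 + 229.2 = 162.3994

c0=(415.30, 337.92) c1=(614.79, 322.23) c2=(565.22, 98.45) c3=(386.83, 162.40)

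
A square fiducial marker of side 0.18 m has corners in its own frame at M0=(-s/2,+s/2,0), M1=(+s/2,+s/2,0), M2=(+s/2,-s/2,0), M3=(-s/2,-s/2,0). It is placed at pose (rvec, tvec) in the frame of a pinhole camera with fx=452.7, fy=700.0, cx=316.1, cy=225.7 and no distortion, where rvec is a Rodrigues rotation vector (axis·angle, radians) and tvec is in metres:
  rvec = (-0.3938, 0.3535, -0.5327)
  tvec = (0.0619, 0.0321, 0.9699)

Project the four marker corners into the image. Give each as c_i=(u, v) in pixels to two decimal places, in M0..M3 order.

Intrinsics K: fx=452.7, fy=700.0, cx=316.1, cy=225.7
Marker side s = 0.18 m; corners in marker frame (Z=0):
  M0 = (-0.0900, +0.0900, 0)
  M1 = (+0.0900, +0.0900, 0)
  M2 = (+0.0900, -0.0900, 0)
  M3 = (-0.0900, -0.0900, 0)
rvec = (-0.3938, 0.3535, -0.5327), |rvec| = θ = 0.75087 rad = 43.022°
Rodrigues: sinθ=0.68228, 1−cosθ=0.26891; R = I + sinθ·[k]× + (1−cosθ)·[k]×²:
    [+0.80506 +0.41764 +0.42126]
    [-0.55043 +0.79069 +0.26801]
    [-0.22115 -0.44764 +0.86644]
t = (0.0619, 0.0321, 0.9699) m
M0: Pc = R·M0+t = (+0.02703, +0.15280, +0.94952); u = 452.7·(+0.02703)/0.94952 + 316.1 = 328.9883, v = 700.0·(+0.15280)/0.94952 + 225.7 = 338.3477
M1: Pc = R·M1+t = (+0.17194, +0.05372, +0.90971); u = 452.7·(+0.17194)/0.90971 + 316.1 = 401.6642, v = 700.0·(+0.05372)/0.90971 + 225.7 = 267.0392
M2: Pc = R·M2+t = (+0.09677, -0.08860, +0.99028); u = 452.7·(+0.09677)/0.99028 + 316.1 = 360.3365, v = 700.0·(-0.08860)/0.99028 + 225.7 = 163.0707
M3: Pc = R·M3+t = (-0.04814, +0.01048, +1.03009); u = 452.7·(-0.04814)/1.03009 + 316.1 = 294.9424, v = 700.0·(+0.01048)/1.03009 + 225.7 = 232.8192

c0=(328.99, 338.35) c1=(401.66, 267.04) c2=(360.34, 163.07) c3=(294.94, 232.82)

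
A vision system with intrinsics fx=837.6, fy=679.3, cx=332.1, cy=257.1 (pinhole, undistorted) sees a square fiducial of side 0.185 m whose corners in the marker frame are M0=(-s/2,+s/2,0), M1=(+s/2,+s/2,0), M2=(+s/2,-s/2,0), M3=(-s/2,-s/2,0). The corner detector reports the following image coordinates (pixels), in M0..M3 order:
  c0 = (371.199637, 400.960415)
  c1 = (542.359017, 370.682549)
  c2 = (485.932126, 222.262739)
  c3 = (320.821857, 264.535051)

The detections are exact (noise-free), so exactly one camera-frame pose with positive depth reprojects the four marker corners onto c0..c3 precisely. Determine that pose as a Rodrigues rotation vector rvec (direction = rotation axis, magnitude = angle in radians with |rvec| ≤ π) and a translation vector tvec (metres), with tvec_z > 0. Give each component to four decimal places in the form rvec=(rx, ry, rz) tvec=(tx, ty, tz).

rvec=(0.0211, 0.4107, -0.2955) tvec=(0.0955, 0.0725, 0.8489)

Intrinsics K: fx=837.6, fy=679.3, cx=332.1, cy=257.1
Marker side s = 0.185 m; corners in marker frame (Z=0):
  M0 = (-0.0925, +0.0925, 0)
  M1 = (+0.0925, +0.0925, 0)
  M2 = (+0.0925, -0.0925, 0)
  M3 = (-0.0925, -0.0925, 0)
Detected image corners:
  c0 = (371.199637, 400.960415) px
  c1 = (542.359017, 370.682549) px
  c2 = (485.932126, 222.262739) px
  c3 = (320.821857, 264.535051) px
Planar DLT: solve 8×8 A·h = b for H (H[2,2]=1):
  H  [+707.92758 +268.10580 +426.33279]
  H  [-343.13781 +753.93141 +315.08965]
  H  [-0.46698 -0.04615 +1.00000]
B = K⁻¹H; ‖b₁‖=1.177928, ‖b₂‖=1.177928; λ = 2/(‖b₁‖+‖b₂‖) = 0.848948, sign → tz>0 ⇒ λ=+0.848948
r₁ = λ·B[:,0] = (+0.87471,-0.27879,-0.39644); r₂ = λ·B[:,1] = (+0.28727,+0.95705,-0.03918)
r₃ = r₁×r₂ = (+0.39034,-0.07962,+0.91722); SVD([r₁ r₂ r₃]) → R = UVᵀ:
  R  [+0.87471 +0.28727 +0.39034]
  R  [-0.27879 +0.95705 -0.07962]
  R  [-0.39644 -0.03918 +0.91722]
t = (+0.09551, +0.07247, +0.84895) m
tr R = 2.748974; θ = arccos((tr R − 1)/2) = 0.506419 rad = 29.016°
axis k = ((R−Rᵀ)₃₂, (R−Rᵀ)₁₃, (R−Rᵀ)₂₁) / (2 sinθ) = (+0.041681, +0.811037, -0.583509)
rvec = θ·k = (+0.021108, +0.410724, -0.295500)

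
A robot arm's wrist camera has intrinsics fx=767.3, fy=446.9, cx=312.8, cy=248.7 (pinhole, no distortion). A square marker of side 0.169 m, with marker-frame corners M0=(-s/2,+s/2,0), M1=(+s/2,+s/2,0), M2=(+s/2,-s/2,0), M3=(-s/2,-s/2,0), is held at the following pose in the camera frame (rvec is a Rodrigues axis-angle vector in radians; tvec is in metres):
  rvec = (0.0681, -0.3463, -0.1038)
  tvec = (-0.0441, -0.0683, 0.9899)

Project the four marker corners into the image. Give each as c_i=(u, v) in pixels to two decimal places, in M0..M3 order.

c0=(221.27, 260.29) c1=(344.63, 251.31) c2=(333.56, 177.22) c3=(207.71, 181.93)

Intrinsics K: fx=767.3, fy=446.9, cx=312.8, cy=248.7
Marker side s = 0.169 m; corners in marker frame (Z=0):
  M0 = (-0.0845, +0.0845, 0)
  M1 = (+0.0845, +0.0845, 0)
  M2 = (+0.0845, -0.0845, 0)
  M3 = (-0.0845, -0.0845, 0)
rvec = (0.0681, -0.3463, -0.1038), |rvec| = θ = 0.36788 rad = 21.078°
Rodrigues: sinθ=0.35964, 1−cosθ=0.06691; R = I + sinθ·[k]× + (1−cosθ)·[k]×²:
    [+0.93538 +0.08982 -0.34204]
    [-0.11313 +0.99238 -0.04880]
    [+0.33505 +0.08435 +0.93842]
t = (-0.0441, -0.0683, 0.9899) m
M0: Pc = R·M0+t = (-0.11555, +0.02512, +0.96872); u = 767.3·(-0.11555)/0.96872 + 312.8 = 221.2747, v = 446.9·(+0.02512)/0.96872 + 248.7 = 260.2868
M1: Pc = R·M1+t = (+0.04253, +0.00600, +1.02534); u = 767.3·(+0.04253)/1.02534 + 312.8 = 344.6264, v = 446.9·(+0.00600)/1.02534 + 248.7 = 251.3136
M2: Pc = R·M2+t = (+0.02735, -0.16172, +1.01108); u = 767.3·(+0.02735)/1.01108 + 312.8 = 333.5561, v = 446.9·(-0.16172)/1.01108 + 248.7 = 177.2214
M3: Pc = R·M3+t = (-0.13073, -0.14260, +0.95446); u = 767.3·(-0.13073)/0.95446 + 312.8 = 207.7055, v = 446.9·(-0.14260)/0.95446 + 248.7 = 181.9332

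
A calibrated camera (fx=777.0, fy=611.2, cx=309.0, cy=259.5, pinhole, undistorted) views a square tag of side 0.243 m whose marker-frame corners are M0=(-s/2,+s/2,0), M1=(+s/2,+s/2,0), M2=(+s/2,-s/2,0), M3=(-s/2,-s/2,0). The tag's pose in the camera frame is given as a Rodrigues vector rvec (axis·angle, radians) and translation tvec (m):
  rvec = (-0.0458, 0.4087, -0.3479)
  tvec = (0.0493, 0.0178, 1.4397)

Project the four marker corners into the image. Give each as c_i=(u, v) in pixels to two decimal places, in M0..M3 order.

Intrinsics K: fx=777.0, fy=611.2, cx=309.0, cy=259.5
Marker side s = 0.243 m; corners in marker frame (Z=0):
  M0 = (-0.1215, +0.1215, 0)
  M1 = (+0.1215, +0.1215, 0)
  M2 = (+0.1215, -0.1215, 0)
  M3 = (-0.1215, -0.1215, 0)
rvec = (-0.0458, 0.4087, -0.3479), |rvec| = θ = 0.53867 rad = 30.864°
Rodrigues: sinθ=0.51300, 1−cosθ=0.14161; R = I + sinθ·[k]× + (1−cosθ)·[k]×²:
    [+0.85941 +0.32218 +0.39700]
    [-0.34045 +0.93991 -0.02577]
    [-0.38144 -0.11301 +0.91746]
t = (0.0493, 0.0178, 1.4397) m
M0: Pc = R·M0+t = (-0.01597, +0.17336, +1.47231); u = 777.0·(-0.01597)/1.47231 + 309.0 = 300.5700, v = 611.2·(+0.17336)/1.47231 + 259.5 = 331.4683
M1: Pc = R·M1+t = (+0.19286, +0.09063, +1.37962); u = 777.0·(+0.19286)/1.37962 + 309.0 = 417.6204, v = 611.2·(+0.09063)/1.37962 + 259.5 = 299.6525
M2: Pc = R·M2+t = (+0.11457, -0.13776, +1.40709); u = 777.0·(+0.11457)/1.40709 + 309.0 = 372.2682, v = 611.2·(-0.13776)/1.40709 + 259.5 = 199.6591
M3: Pc = R·M3+t = (-0.09426, -0.05503, +1.49978); u = 777.0·(-0.09426)/1.49978 + 309.0 = 260.1639, v = 611.2·(-0.05503)/1.49978 + 259.5 = 237.0722

c0=(300.57, 331.47) c1=(417.62, 299.65) c2=(372.27, 199.66) c3=(260.16, 237.07)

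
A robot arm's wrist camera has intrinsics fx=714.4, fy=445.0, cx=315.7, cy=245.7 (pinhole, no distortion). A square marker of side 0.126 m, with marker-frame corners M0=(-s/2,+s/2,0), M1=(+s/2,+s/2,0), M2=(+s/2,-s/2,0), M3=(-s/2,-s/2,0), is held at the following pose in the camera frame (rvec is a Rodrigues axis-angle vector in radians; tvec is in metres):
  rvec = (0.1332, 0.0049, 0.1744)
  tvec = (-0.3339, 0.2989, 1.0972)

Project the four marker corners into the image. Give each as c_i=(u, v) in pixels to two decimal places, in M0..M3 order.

c0=(52.71, 386.42) c1=(133.07, 395.10) c2=(144.54, 347.15) c3=(62.96, 338.30)

Intrinsics K: fx=714.4, fy=445.0, cx=315.7, cy=245.7
Marker side s = 0.126 m; corners in marker frame (Z=0):
  M0 = (-0.0630, +0.0630, 0)
  M1 = (+0.0630, +0.0630, 0)
  M2 = (+0.0630, -0.0630, 0)
  M3 = (-0.0630, -0.0630, 0)
rvec = (0.1332, 0.0049, 0.1744), |rvec| = θ = 0.21950 rad = 12.577°
Rodrigues: sinθ=0.21774, 1−cosθ=0.02399; R = I + sinθ·[k]× + (1−cosθ)·[k]×²:
    [+0.98484 -0.17268 +0.01643]
    [+0.17333 +0.97602 -0.13171]
    [+0.00671 +0.13256 +0.99115]
t = (-0.3339, 0.2989, 1.0972) m
M0: Pc = R·M0+t = (-0.40682, +0.34947, +1.10513); u = 714.4·(-0.40682)/1.10513 + 315.7 = 52.7126, v = 445.0·(+0.34947)/1.10513 + 245.7 = 386.4202
M1: Pc = R·M1+t = (-0.28273, +0.37131, +1.10597); u = 714.4·(-0.28273)/1.10597 + 315.7 = 133.0691, v = 445.0·(+0.37131)/1.10597 + 245.7 = 395.0999
M2: Pc = R·M2+t = (-0.26098, +0.24833, +1.08927); u = 714.4·(-0.26098)/1.08927 + 315.7 = 144.5384, v = 445.0·(+0.24833)/1.08927 + 245.7 = 347.1505
M3: Pc = R·M3+t = (-0.38507, +0.22649, +1.08843); u = 714.4·(-0.38507)/1.08843 + 315.7 = 62.9577, v = 445.0·(+0.22649)/1.08843 + 245.7 = 338.3003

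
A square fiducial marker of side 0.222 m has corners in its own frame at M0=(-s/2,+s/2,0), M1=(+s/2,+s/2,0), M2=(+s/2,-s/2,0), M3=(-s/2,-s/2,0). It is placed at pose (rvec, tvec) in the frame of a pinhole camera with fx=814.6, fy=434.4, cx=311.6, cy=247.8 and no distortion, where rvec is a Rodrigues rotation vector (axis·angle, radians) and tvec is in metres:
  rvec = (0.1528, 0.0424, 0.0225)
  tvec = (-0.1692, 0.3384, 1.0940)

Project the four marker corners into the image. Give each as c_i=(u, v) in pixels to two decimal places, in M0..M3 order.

Intrinsics K: fx=814.6, fy=434.4, cx=311.6, cy=247.8
Marker side s = 0.222 m; corners in marker frame (Z=0):
  M0 = (-0.1110, +0.1110, 0)
  M1 = (+0.1110, +0.1110, 0)
  M2 = (+0.1110, -0.1110, 0)
  M3 = (-0.1110, -0.1110, 0)
rvec = (0.1528, 0.0424, 0.0225), |rvec| = θ = 0.16016 rad = 9.177°
Rodrigues: sinθ=0.15948, 1−cosθ=0.01280; R = I + sinθ·[k]× + (1−cosθ)·[k]×²:
    [+0.99885 -0.01917 +0.04393]
    [+0.02564 +0.98810 -0.15167]
    [-0.04050 +0.15262 +0.98745]
t = (-0.1692, 0.3384, 1.0940) m
M0: Pc = R·M0+t = (-0.28220, +0.44523, +1.11544); u = 814.6·(-0.28220)/1.11544 + 311.6 = 105.5100, v = 434.4·(+0.44523)/1.11544 + 247.8 = 421.1933
M1: Pc = R·M1+t = (-0.06046, +0.45092, +1.10645); u = 814.6·(-0.06046)/1.10645 + 311.6 = 267.0907, v = 434.4·(+0.45092)/1.10645 + 247.8 = 424.8369
M2: Pc = R·M2+t = (-0.05620, +0.23157, +1.07256); u = 814.6·(-0.05620)/1.07256 + 311.6 = 268.9170, v = 434.4·(+0.23157)/1.07256 + 247.8 = 341.5871
M3: Pc = R·M3+t = (-0.27794, +0.22588, +1.08155); u = 814.6·(-0.27794)/1.08155 + 311.6 = 102.2592, v = 434.4·(+0.22588)/1.08155 + 247.8 = 338.5215

c0=(105.51, 421.19) c1=(267.09, 424.84) c2=(268.92, 341.59) c3=(102.26, 338.52)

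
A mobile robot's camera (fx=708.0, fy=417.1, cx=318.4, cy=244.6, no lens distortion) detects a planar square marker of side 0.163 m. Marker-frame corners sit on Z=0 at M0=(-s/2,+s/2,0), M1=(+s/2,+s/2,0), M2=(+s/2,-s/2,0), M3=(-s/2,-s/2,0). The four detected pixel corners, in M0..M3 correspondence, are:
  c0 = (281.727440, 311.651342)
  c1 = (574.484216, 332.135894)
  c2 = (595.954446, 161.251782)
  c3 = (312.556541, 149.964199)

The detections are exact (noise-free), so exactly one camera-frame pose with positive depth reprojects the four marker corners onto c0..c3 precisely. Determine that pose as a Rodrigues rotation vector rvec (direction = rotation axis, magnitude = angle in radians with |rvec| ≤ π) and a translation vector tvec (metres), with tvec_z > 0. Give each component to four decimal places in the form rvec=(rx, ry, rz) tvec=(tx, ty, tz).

rvec=(-0.0992, 0.1241, 0.1025) tvec=(0.0682, -0.0074, 0.4045)

Intrinsics K: fx=708.0, fy=417.1, cx=318.4, cy=244.6
Marker side s = 0.163 m; corners in marker frame (Z=0):
  M0 = (-0.0815, +0.0815, 0)
  M1 = (+0.0815, +0.0815, 0)
  M2 = (+0.0815, -0.0815, 0)
  M3 = (-0.0815, -0.0815, 0)
Detected image corners:
  c0 = (281.727440, 311.651342) px
  c1 = (574.484216, 332.135894) px
  c2 = (595.954446, 161.251782) px
  c3 = (312.556541, 149.964199) px
Planar DLT: solve 8×8 A·h = b for H (H[2,2]=1):
  H  [+1626.72819 -261.81738 +437.69634]
  H  [+21.12785 +964.96066 +236.99941]
  H  [-0.31752 -0.22813 +1.00000]
B = K⁻¹H; ‖b₁‖=2.472374, ‖b₂‖=2.472374; λ = 2/(‖b₁‖+‖b₂‖) = 0.404470, sign → tz>0 ⇒ λ=+0.404470
r₁ = λ·B[:,0] = (+0.98708,+0.09580,-0.12843); r₂ = λ·B[:,1] = (-0.10808,+0.98985,-0.09227)
r₃ = r₁×r₂ = (+0.11828,+0.10496,+0.98742); SVD([r₁ r₂ r₃]) → R = UVᵀ:
  R  [+0.98708 -0.10808 +0.11828]
  R  [+0.09580 +0.98985 +0.10496]
  R  [-0.12843 -0.09227 +0.98742]
t = (+0.06815, -0.00737, +0.40447) m
tr R = 2.964349; θ = arccos((tr R − 1)/2) = 0.189096 rad = 10.834°
axis k = ((R−Rᵀ)₃₂, (R−Rᵀ)₁₃, (R−Rᵀ)₂₁) / (2 sinθ) = (-0.524633, +0.656247, +0.542310)
rvec = θ·k = (-0.099206, +0.124094, +0.102549)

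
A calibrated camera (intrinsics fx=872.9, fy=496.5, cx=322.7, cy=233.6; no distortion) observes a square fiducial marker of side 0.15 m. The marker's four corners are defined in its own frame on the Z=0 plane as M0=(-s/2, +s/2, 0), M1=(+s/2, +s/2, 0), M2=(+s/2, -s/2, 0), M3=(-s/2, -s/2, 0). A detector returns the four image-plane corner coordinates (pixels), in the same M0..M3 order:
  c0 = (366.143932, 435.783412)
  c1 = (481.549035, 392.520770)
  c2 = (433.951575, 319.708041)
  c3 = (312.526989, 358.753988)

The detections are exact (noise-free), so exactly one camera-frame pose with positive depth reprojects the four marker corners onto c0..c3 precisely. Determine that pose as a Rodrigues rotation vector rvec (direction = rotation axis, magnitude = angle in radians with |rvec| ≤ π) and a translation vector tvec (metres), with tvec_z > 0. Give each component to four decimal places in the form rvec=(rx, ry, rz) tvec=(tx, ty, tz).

rvec=(0.0493, -0.4362, -0.3846) tvec=(0.0793, 0.2547, 0.8856)

Intrinsics K: fx=872.9, fy=496.5, cx=322.7, cy=233.6
Marker side s = 0.15 m; corners in marker frame (Z=0):
  M0 = (-0.0750, +0.0750, 0)
  M1 = (+0.0750, +0.0750, 0)
  M2 = (+0.0750, -0.0750, 0)
  M3 = (-0.0750, -0.0750, 0)
Detected image corners:
  c0 = (366.143932, 435.783412) px
  c1 = (481.549035, 392.520770) px
  c2 = (433.951575, 319.708041) px
  c3 = (312.526989, 358.753988) px
Planar DLT: solve 8×8 A·h = b for H (H[2,2]=1):
  H  [+970.40720 +394.32369 +400.83613]
  H  [-103.25632 +553.46155 +376.39616]
  H  [+0.45464 +0.14459 +1.00000]
B = K⁻¹H; ‖b₁‖=1.129208, ‖b₂‖=1.129208; λ = 2/(‖b₁‖+‖b₂‖) = 0.885576, sign → tz>0 ⇒ λ=+0.885576
r₁ = λ·B[:,0] = (+0.83566,-0.37360,+0.40262); r₂ = λ·B[:,1] = (+0.35271,+0.92693,+0.12805)
r₃ = r₁×r₂ = (-0.42104,+0.03500,+0.90637); SVD([r₁ r₂ r₃]) → R = UVᵀ:
  R  [+0.83566 +0.35271 -0.42104]
  R  [-0.37360 +0.92693 +0.03500]
  R  [+0.40262 +0.12805 +0.90637]
t = (+0.07927, +0.25470, +0.88558) m
tr R = 2.668955; θ = arccos((tr R − 1)/2) = 0.583612 rad = 33.439°
axis k = ((R−Rᵀ)₃₂, (R−Rᵀ)₁₃, (R−Rᵀ)₂₁) / (2 sinθ) = (+0.084426, -0.747358, -0.659036)
rvec = θ·k = (+0.049272, -0.436167, -0.384621)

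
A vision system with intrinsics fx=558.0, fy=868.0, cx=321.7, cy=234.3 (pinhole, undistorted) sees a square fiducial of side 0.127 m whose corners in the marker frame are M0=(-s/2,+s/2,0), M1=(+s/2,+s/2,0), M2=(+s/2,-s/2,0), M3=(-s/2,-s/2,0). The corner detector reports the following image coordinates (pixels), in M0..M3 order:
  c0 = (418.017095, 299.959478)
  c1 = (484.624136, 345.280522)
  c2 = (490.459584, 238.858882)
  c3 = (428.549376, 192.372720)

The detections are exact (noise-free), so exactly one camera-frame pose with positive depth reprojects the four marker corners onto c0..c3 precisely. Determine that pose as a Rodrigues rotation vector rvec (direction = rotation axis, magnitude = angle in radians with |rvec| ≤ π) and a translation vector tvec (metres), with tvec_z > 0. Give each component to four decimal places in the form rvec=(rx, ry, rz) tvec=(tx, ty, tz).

Intrinsics K: fx=558.0, fy=868.0, cx=321.7, cy=234.3
Marker side s = 0.127 m; corners in marker frame (Z=0):
  M0 = (-0.0635, +0.0635, 0)
  M1 = (+0.0635, +0.0635, 0)
  M2 = (+0.0635, -0.0635, 0)
  M3 = (-0.0635, -0.0635, 0)
Detected image corners:
  c0 = (418.017095, 299.959478) px
  c1 = (484.624136, 345.280522) px
  c2 = (490.459584, 238.858882) px
  c3 = (428.549376, 192.372720) px
Planar DLT: solve 8×8 A·h = b for H (H[2,2]=1):
  H  [+648.98257 -307.88087 +456.19514]
  H  [+446.48181 +698.38493 +267.75874]
  H  [+0.31540 -0.53536 +1.00000]
B = K⁻¹H; ‖b₁‖=1.116472, ‖b₂‖=1.116472; λ = 2/(‖b₁‖+‖b₂‖) = 0.895678, sign → tz>0 ⇒ λ=+0.895678
r₁ = λ·B[:,0] = (+0.87885,+0.38446,+0.28250); r₂ = λ·B[:,1] = (-0.21775,+0.85009,-0.47951)
r₃ = r₁×r₂ = (-0.42450,+0.35991,+0.83082); SVD([r₁ r₂ r₃]) → R = UVᵀ:
  R  [+0.87885 -0.21775 -0.42450]
  R  [+0.38446 +0.85009 +0.35991]
  R  [+0.28250 -0.47951 +0.83082]
t = (+0.21589, +0.03453, +0.89568) m
tr R = 2.559763; θ = arccos((tr R − 1)/2) = 0.676320 rad = 38.750°
axis k = ((R−Rᵀ)₃₂, (R−Rᵀ)₁₃, (R−Rᵀ)₂₁) / (2 sinθ) = (-0.670543, -0.564764, +0.481055)
rvec = θ·k = (-0.453502, -0.381961, +0.325347)

rvec=(-0.4535, -0.3820, 0.3253) tvec=(0.2159, 0.0345, 0.8957)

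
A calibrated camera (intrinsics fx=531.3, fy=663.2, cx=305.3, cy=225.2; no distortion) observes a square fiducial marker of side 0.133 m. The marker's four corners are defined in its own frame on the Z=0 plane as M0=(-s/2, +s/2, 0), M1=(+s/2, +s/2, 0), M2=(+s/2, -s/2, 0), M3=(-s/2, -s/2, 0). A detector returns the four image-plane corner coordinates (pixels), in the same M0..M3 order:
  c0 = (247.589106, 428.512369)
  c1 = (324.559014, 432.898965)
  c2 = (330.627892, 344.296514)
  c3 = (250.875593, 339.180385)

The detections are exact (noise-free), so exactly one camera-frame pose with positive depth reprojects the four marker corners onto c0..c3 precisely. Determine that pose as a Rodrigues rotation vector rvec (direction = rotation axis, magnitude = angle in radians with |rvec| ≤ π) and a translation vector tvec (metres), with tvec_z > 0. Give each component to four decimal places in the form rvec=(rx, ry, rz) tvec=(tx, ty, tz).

rvec=(0.2469, -0.0351, 0.0638) tvec=(-0.0285, 0.2198, 0.9009)

Intrinsics K: fx=531.3, fy=663.2, cx=305.3, cy=225.2
Marker side s = 0.133 m; corners in marker frame (Z=0):
  M0 = (-0.0665, +0.0665, 0)
  M1 = (+0.0665, +0.0665, 0)
  M2 = (+0.0665, -0.0665, 0)
  M3 = (-0.0665, -0.0665, 0)
Detected image corners:
  c0 = (247.589106, 428.512369) px
  c1 = (324.559014, 432.898965) px
  c2 = (330.627892, 344.296514) px
  c3 = (250.875593, 339.180385) px
Planar DLT: solve 8×8 A·h = b for H (H[2,2]=1):
  H  [+602.61987 +42.60821 +288.49404]
  H  [+53.92270 +773.11763 +387.02761]
  H  [+0.04725 +0.26979 +1.00000]
B = K⁻¹H; ‖b₁‖=1.110016, ‖b₂‖=1.110016; λ = 2/(‖b₁‖+‖b₂‖) = 0.900888, sign → tz>0 ⇒ λ=+0.900888
r₁ = λ·B[:,0] = (+0.99736,+0.05880,+0.04256); r₂ = λ·B[:,1] = (-0.06742,+0.96767,+0.24305)
r₃ = r₁×r₂ = (-0.02690,-0.24528,+0.96908); SVD([r₁ r₂ r₃]) → R = UVᵀ:
  R  [+0.99736 -0.06742 -0.02690]
  R  [+0.05880 +0.96767 -0.24528]
  R  [+0.04256 +0.24305 +0.96908]
t = (-0.02850, +0.21983, +0.90089) m
tr R = 2.934108; θ = arccos((tr R − 1)/2) = 0.257403 rad = 14.748°
axis k = ((R−Rᵀ)₃₂, (R−Rᵀ)₁₃, (R−Rᵀ)₂₁) / (2 sinθ) = (+0.959133, -0.136426, +0.247893)
rvec = θ·k = (+0.246884, -0.035116, +0.063809)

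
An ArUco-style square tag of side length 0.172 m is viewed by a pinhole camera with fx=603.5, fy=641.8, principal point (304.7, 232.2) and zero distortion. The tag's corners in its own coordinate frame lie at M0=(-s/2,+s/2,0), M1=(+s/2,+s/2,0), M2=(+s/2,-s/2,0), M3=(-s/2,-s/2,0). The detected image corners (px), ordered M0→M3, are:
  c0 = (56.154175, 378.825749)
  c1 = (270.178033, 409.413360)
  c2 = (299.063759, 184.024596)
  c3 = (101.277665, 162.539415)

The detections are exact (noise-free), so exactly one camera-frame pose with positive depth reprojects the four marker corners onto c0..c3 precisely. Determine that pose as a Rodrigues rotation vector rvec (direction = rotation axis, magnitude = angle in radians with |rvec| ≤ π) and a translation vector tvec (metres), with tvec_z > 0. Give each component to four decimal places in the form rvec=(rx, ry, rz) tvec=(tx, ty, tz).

Intrinsics K: fx=603.5, fy=641.8, cx=304.7, cy=232.2
Marker side s = 0.172 m; corners in marker frame (Z=0):
  M0 = (-0.0860, +0.0860, 0)
  M1 = (+0.0860, +0.0860, 0)
  M2 = (+0.0860, -0.0860, 0)
  M3 = (-0.0860, -0.0860, 0)
Detected image corners:
  c0 = (56.154175, 378.825749) px
  c1 = (270.178033, 409.413360) px
  c2 = (299.063759, 184.024596) px
  c3 = (101.277665, 162.539415) px
Planar DLT: solve 8×8 A·h = b for H (H[2,2]=1):
  H  [+1162.11316 -305.10751 +180.84089]
  H  [+98.69916 +1144.18563 +278.83334]
  H  [-0.18173 -0.49115 +1.00000]
B = K⁻¹H; ‖b₁‖=2.037408, ‖b₂‖=2.037408; λ = 2/(‖b₁‖+‖b₂‖) = 0.490820, sign → tz>0 ⇒ λ=+0.490820
r₁ = λ·B[:,0] = (+0.99017,+0.10775,-0.08920); r₂ = λ·B[:,1] = (-0.12643,+0.96224,-0.24107)
r₃ = r₁×r₂ = (+0.05985,+0.24997,+0.96640); SVD([r₁ r₂ r₃]) → R = UVᵀ:
  R  [+0.99017 -0.12643 +0.05985]
  R  [+0.10775 +0.96224 +0.24997]
  R  [-0.08920 -0.24107 +0.96640]
t = (-0.10073, +0.03566, +0.49082) m
tr R = 2.918807; θ = arccos((tr R − 1)/2) = 0.285916 rad = 16.382°
axis k = ((R−Rᵀ)₃₂, (R−Rᵀ)₁₃, (R−Rᵀ)₂₁) / (2 sinθ) = (-0.870527, +0.264242, +0.415160)
rvec = θ·k = (-0.248898, +0.075551, +0.118701)

rvec=(-0.2489, 0.0756, 0.1187) tvec=(-0.1007, 0.0357, 0.4908)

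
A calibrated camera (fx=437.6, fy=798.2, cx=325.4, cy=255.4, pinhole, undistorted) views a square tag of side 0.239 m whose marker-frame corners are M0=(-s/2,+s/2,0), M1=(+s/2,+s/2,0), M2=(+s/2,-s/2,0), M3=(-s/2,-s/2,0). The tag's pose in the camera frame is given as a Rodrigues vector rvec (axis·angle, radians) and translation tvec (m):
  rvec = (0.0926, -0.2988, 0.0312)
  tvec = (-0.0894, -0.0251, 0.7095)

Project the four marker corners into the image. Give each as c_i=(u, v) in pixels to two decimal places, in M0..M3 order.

c0=(191.88, 362.45) c1=(336.67, 356.73) c2=(343.31, 101.07) c3=(194.73, 79.78)

Intrinsics K: fx=437.6, fy=798.2, cx=325.4, cy=255.4
Marker side s = 0.239 m; corners in marker frame (Z=0):
  M0 = (-0.1195, +0.1195, 0)
  M1 = (+0.1195, +0.1195, 0)
  M2 = (+0.1195, -0.1195, 0)
  M3 = (-0.1195, -0.1195, 0)
rvec = (0.0926, -0.2988, 0.0312), |rvec| = θ = 0.31437 rad = 18.012°
Rodrigues: sinθ=0.30922, 1−cosθ=0.04901; R = I + sinθ·[k]× + (1−cosθ)·[k]×²:
    [+0.95524 -0.04441 -0.29247]
    [+0.01697 +0.99527 -0.09571]
    [+0.29534 +0.08646 +0.95147]
t = (-0.0894, -0.0251, 0.7095) m
M0: Pc = R·M0+t = (-0.20886, +0.09181, +0.68454); u = 437.6·(-0.20886)/0.68454 + 325.4 = 191.8847, v = 798.2·(+0.09181)/0.68454 + 255.4 = 362.4501
M1: Pc = R·M1+t = (+0.01944, +0.09586, +0.75512); u = 437.6·(+0.01944)/0.75512 + 325.4 = 336.6683, v = 798.2·(+0.09586)/0.75512 + 255.4 = 356.7302
M2: Pc = R·M2+t = (+0.03006, -0.14201, +0.73446); u = 437.6·(+0.03006)/0.73446 + 325.4 = 343.3092, v = 798.2·(-0.14201)/0.73446 + 255.4 = 101.0696
M3: Pc = R·M3+t = (-0.19824, -0.14606, +0.66388); u = 437.6·(-0.19824)/0.66388 + 325.4 = 194.7252, v = 798.2·(-0.14606)/0.66388 + 255.4 = 79.7849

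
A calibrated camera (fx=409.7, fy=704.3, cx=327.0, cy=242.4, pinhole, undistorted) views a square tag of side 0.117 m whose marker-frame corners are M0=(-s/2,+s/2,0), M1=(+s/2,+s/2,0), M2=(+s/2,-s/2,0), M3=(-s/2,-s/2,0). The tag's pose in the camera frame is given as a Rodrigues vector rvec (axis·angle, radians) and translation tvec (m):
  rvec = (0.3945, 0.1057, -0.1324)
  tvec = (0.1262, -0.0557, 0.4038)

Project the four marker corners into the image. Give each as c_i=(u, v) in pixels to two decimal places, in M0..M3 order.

Intrinsics K: fx=409.7, fy=704.3, cx=327.0, cy=242.4
Marker side s = 0.117 m; corners in marker frame (Z=0):
  M0 = (-0.0585, +0.0585, 0)
  M1 = (+0.0585, +0.0585, 0)
  M2 = (+0.0585, -0.0585, 0)
  M3 = (-0.0585, -0.0585, 0)
rvec = (0.3945, 0.1057, -0.1324), |rvec| = θ = 0.42934 rad = 24.599°
Rodrigues: sinθ=0.41627, 1−cosθ=0.09076; R = I + sinθ·[k]× + (1−cosθ)·[k]×²:
    [+0.98587 +0.14890 +0.07677]
    [-0.10784 +0.91474 -0.38938]
    [-0.12820 +0.37560 +0.91787]
t = (0.1262, -0.0557, 0.4038) m
M0: Pc = R·M0+t = (+0.07724, +0.00412, +0.43327); u = 409.7·(+0.07724)/0.43327 + 327.0 = 400.0353, v = 704.3·(+0.00412)/0.43327 + 242.4 = 249.0988
M1: Pc = R·M1+t = (+0.19258, -0.00850, +0.41827); u = 409.7·(+0.19258)/0.41827 + 327.0 = 515.6367, v = 704.3·(-0.00850)/0.41827 + 242.4 = 228.0939
M2: Pc = R·M2+t = (+0.17516, -0.11552, +0.37433); u = 409.7·(+0.17516)/0.37433 + 327.0 = 518.7147, v = 704.3·(-0.11552)/0.37433 + 242.4 = 25.0465
M3: Pc = R·M3+t = (+0.05982, -0.10290, +0.38933); u = 409.7·(+0.05982)/0.38933 + 327.0 = 389.9461, v = 704.3·(-0.10290)/0.38933 + 242.4 = 56.2450

c0=(400.04, 249.10) c1=(515.64, 228.09) c2=(518.71, 25.05) c3=(389.95, 56.25)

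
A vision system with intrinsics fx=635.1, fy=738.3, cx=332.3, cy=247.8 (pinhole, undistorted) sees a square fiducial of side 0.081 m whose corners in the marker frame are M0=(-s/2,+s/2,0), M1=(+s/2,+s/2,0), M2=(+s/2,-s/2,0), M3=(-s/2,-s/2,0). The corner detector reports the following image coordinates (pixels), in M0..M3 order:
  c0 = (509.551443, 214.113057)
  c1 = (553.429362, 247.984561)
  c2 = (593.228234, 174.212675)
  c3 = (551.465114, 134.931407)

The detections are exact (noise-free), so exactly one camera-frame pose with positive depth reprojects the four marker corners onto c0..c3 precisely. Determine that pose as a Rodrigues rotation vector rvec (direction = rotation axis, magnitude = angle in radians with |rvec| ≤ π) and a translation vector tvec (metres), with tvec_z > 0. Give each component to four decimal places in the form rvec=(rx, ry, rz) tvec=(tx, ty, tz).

Intrinsics K: fx=635.1, fy=738.3, cx=332.3, cy=247.8
Marker side s = 0.081 m; corners in marker frame (Z=0):
  M0 = (-0.0405, +0.0405, 0)
  M1 = (+0.0405, +0.0405, 0)
  M2 = (+0.0405, -0.0405, 0)
  M3 = (-0.0405, -0.0405, 0)
Detected image corners:
  c0 = (509.551443, 214.113057) px
  c1 = (553.429362, 247.984561) px
  c2 = (593.228234, 174.212675) px
  c3 = (551.465114, 134.931407) px
Planar DLT: solve 8×8 A·h = b for H (H[2,2]=1):
  H  [+970.20680 -419.26663 +552.48516]
  H  [+605.58098 +972.66851 +193.64057]
  H  [+0.79990 +0.15348 +1.00000]
B = K⁻¹H; ‖b₁‖=1.474592, ‖b₂‖=1.474592; λ = 2/(‖b₁‖+‖b₂‖) = 0.678154, sign → tz>0 ⇒ λ=+0.678154
r₁ = λ·B[:,0] = (+0.75215,+0.37418,+0.54245); r₂ = λ·B[:,1] = (-0.50215,+0.85850,+0.10408)
r₃ = r₁×r₂ = (-0.42675,-0.35068,+0.83361); SVD([r₁ r₂ r₃]) → R = UVᵀ:
  R  [+0.75215 -0.50215 -0.42675]
  R  [+0.37418 +0.85850 -0.35068]
  R  [+0.54245 +0.10408 +0.83361]
t = (+0.23511, -0.04975, +0.67815) m
tr R = 2.444262; θ = arccos((tr R − 1)/2) = 0.763918 rad = 43.769°
axis k = ((R−Rᵀ)₃₂, (R−Rᵀ)₁₃, (R−Rᵀ)₂₁) / (2 sinθ) = (+0.328701, -0.700535, +0.633408)
rvec = θ·k = (+0.251101, -0.535151, +0.483872)

rvec=(0.2511, -0.5352, 0.4839) tvec=(0.2351, -0.0497, 0.6782)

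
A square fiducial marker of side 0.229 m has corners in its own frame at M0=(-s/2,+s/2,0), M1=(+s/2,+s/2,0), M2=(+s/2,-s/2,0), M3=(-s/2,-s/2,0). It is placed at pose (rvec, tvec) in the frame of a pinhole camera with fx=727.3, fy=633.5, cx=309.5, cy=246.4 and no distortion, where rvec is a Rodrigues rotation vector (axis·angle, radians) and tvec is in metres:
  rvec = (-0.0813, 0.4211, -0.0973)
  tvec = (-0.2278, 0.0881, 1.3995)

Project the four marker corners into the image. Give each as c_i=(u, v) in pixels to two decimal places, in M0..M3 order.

Intrinsics K: fx=727.3, fy=633.5, cx=309.5, cy=246.4
Marker side s = 0.229 m; corners in marker frame (Z=0):
  M0 = (-0.1145, +0.1145, 0)
  M1 = (+0.1145, +0.1145, 0)
  M2 = (+0.1145, -0.1145, 0)
  M3 = (-0.1145, -0.1145, 0)
rvec = (-0.0813, 0.4211, -0.0973), |rvec| = θ = 0.43978 rad = 25.197°
Rodrigues: sinθ=0.42574, 1−cosθ=0.09515; R = I + sinθ·[k]× + (1−cosθ)·[k]×²:
    [+0.90810 +0.07735 +0.41155]
    [-0.11104 +0.99209 +0.05855]
    [-0.40377 -0.09886 +0.90951]
t = (-0.2278, 0.0881, 1.3995) m
M0: Pc = R·M0+t = (-0.32292, +0.21441, +1.43441); u = 727.3·(-0.32292)/1.43441 + 309.5 = 145.7671, v = 633.5·(+0.21441)/1.43441 + 246.4 = 341.0922
M1: Pc = R·M1+t = (-0.11497, +0.18898, +1.34195); u = 727.3·(-0.11497)/1.34195 + 309.5 = 247.1915, v = 633.5·(+0.18898)/1.34195 + 246.4 = 335.6129
M2: Pc = R·M2+t = (-0.13268, -0.03821, +1.36459); u = 727.3·(-0.13268)/1.36459 + 309.5 = 238.7845, v = 633.5·(-0.03821)/1.36459 + 246.4 = 228.6622
M3: Pc = R·M3+t = (-0.34063, -0.01278, +1.45705); u = 727.3·(-0.34063)/1.45705 + 309.5 = 139.4695, v = 633.5·(-0.01278)/1.45705 + 246.4 = 240.8432

c0=(145.77, 341.09) c1=(247.19, 335.61) c2=(238.78, 228.66) c3=(139.47, 240.84)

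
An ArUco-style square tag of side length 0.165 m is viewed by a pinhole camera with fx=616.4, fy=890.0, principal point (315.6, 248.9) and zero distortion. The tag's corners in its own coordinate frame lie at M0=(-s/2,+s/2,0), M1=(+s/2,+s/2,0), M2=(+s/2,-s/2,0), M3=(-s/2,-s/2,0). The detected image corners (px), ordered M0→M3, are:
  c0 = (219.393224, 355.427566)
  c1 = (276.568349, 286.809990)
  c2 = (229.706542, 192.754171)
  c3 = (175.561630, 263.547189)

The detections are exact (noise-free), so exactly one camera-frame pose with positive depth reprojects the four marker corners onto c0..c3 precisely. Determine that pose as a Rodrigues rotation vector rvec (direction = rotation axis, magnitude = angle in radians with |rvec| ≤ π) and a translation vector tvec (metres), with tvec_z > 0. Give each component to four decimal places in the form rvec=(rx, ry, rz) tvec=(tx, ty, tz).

rvec=(-0.0618, 0.3562, -0.6562) tvec=(-0.1862, 0.0367, 1.2601)

Intrinsics K: fx=616.4, fy=890.0, cx=315.6, cy=248.9
Marker side s = 0.165 m; corners in marker frame (Z=0):
  M0 = (-0.0825, +0.0825, 0)
  M1 = (+0.0825, +0.0825, 0)
  M2 = (+0.0825, -0.0825, 0)
  M3 = (-0.0825, -0.0825, 0)
Detected image corners:
  c0 = (219.393224, 355.427566) px
  c1 = (276.568349, 286.809990) px
  c2 = (229.706542, 192.754171) px
  c3 = (175.561630, 263.547189) px
Planar DLT: solve 8×8 A·h = b for H (H[2,2]=1):
  H  [+282.79502 +244.65643 +224.50372]
  H  [-488.88452 +526.75699 +274.81901]
  H  [-0.24161 -0.13310 +1.00000]
B = K⁻¹H; ‖b₁‖=0.793566, ‖b₂‖=0.793566; λ = 2/(‖b₁‖+‖b₂‖) = 1.260135, sign → tz>0 ⇒ λ=+1.260135
r₁ = λ·B[:,0] = (+0.73402,-0.60705,-0.30447); r₂ = λ·B[:,1] = (+0.58604,+0.79273,-0.16773)
r₃ = r₁×r₂ = (+0.34318,-0.05531,+0.93764); SVD([r₁ r₂ r₃]) → R = UVᵀ:
  R  [+0.73402 +0.58604 +0.34318]
  R  [-0.60705 +0.79273 -0.05531]
  R  [-0.30447 -0.16773 +0.93764]
t = (-0.18623, +0.03670, +1.26013) m
tr R = 2.464391; θ = arccos((tr R − 1)/2) = 0.749256 rad = 42.929°
axis k = ((R−Rᵀ)₃₂, (R−Rᵀ)₁₃, (R−Rᵀ)₂₁) / (2 sinθ) = (-0.082524, +0.475446, -0.875866)
rvec = θ·k = (-0.061831, +0.356231, -0.656248)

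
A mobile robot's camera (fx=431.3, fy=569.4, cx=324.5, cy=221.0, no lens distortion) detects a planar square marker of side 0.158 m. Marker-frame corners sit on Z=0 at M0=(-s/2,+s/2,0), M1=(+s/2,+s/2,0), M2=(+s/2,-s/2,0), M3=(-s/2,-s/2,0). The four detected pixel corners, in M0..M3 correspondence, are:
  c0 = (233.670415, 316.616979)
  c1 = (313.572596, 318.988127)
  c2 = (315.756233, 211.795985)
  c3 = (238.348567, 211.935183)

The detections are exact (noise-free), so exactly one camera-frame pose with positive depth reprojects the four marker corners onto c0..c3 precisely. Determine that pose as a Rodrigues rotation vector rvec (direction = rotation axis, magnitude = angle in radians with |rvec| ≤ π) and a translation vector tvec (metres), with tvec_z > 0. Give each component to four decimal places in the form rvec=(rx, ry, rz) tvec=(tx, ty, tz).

Intrinsics K: fx=431.3, fy=569.4, cx=324.5, cy=221.0
Marker side s = 0.158 m; corners in marker frame (Z=0):
  M0 = (-0.0790, +0.0790, 0)
  M1 = (+0.0790, +0.0790, 0)
  M2 = (+0.0790, -0.0790, 0)
  M3 = (-0.0790, -0.0790, 0)
Detected image corners:
  c0 = (233.670415, 316.616979) px
  c1 = (313.572596, 318.988127) px
  c2 = (315.756233, 211.795985) px
  c3 = (238.348567, 211.935183) px
Planar DLT: solve 8×8 A·h = b for H (H[2,2]=1):
  H  [+456.99306 -78.84895 +274.90585]
  H  [-32.20832 +615.52804 +263.96064]
  H  [-0.14780 -0.20717 +1.00000]
B = K⁻¹H; ‖b₁‖=1.180062, ‖b₂‖=1.180062; λ = 2/(‖b₁‖+‖b₂‖) = 0.847413, sign → tz>0 ⇒ λ=+0.847413
r₁ = λ·B[:,0] = (+0.99213,+0.00068,-0.12524); r₂ = λ·B[:,1] = (-0.02283,+0.98420,-0.17556)
r₃ = r₁×r₂ = (+0.12315,+0.17704,+0.97647); SVD([r₁ r₂ r₃]) → R = UVᵀ:
  R  [+0.99213 -0.02283 +0.12315]
  R  [+0.00068 +0.98420 +0.17704]
  R  [-0.12524 -0.17556 +0.97647]
t = (-0.09744, +0.06394, +0.84741) m
tr R = 2.952799; θ = arccos((tr R − 1)/2) = 0.217688 rad = 12.473°
axis k = ((R−Rᵀ)₃₂, (R−Rᵀ)₁₃, (R−Rᵀ)₂₁) / (2 sinθ) = (-0.816304, +0.575053, +0.054429)
rvec = θ·k = (-0.177700, +0.125182, +0.011849)

rvec=(-0.1777, 0.1252, 0.0118) tvec=(-0.0974, 0.0639, 0.8474)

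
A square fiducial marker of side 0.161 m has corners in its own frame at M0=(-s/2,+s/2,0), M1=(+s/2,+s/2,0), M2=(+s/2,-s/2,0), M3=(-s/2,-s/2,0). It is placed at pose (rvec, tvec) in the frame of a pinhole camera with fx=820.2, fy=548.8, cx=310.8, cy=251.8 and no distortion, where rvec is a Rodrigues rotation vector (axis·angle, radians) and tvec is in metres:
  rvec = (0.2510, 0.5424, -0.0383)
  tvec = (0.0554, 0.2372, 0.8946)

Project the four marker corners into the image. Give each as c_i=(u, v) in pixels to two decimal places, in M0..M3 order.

Intrinsics K: fx=820.2, fy=548.8, cx=310.8, cy=251.8
Marker side s = 0.161 m; corners in marker frame (Z=0):
  M0 = (-0.0805, +0.0805, 0)
  M1 = (+0.0805, +0.0805, 0)
  M2 = (+0.0805, -0.0805, 0)
  M3 = (-0.0805, -0.0805, 0)
rvec = (0.2510, 0.5424, -0.0383), |rvec| = θ = 0.59889 rad = 34.314°
Rodrigues: sinθ=0.56372, 1−cosθ=0.17404; R = I + sinθ·[k]× + (1−cosθ)·[k]×²:
    [+0.85653 +0.10211 +0.50589]
    [+0.03001 +0.96872 -0.24634]
    [-0.51522 +0.22618 +0.82668]
t = (0.0554, 0.2372, 0.8946) m
M0: Pc = R·M0+t = (-0.00533, +0.31277, +0.95428); u = 820.2·(-0.00533)/0.95428 + 310.8 = 306.2181, v = 548.8·(+0.31277)/0.95428 + 251.8 = 431.6691
M1: Pc = R·M1+t = (+0.13257, +0.31760, +0.87133); u = 820.2·(+0.13257)/0.87133 + 310.8 = 435.5913, v = 548.8·(+0.31760)/0.87133 + 251.8 = 451.8356
M2: Pc = R·M2+t = (+0.11613, +0.16163, +0.83492); u = 820.2·(+0.11613)/0.83492 + 310.8 = 424.8839, v = 548.8·(+0.16163)/0.83492 + 251.8 = 358.0437
M3: Pc = R·M3+t = (-0.02177, +0.15680, +0.91787); u = 820.2·(-0.02177)/0.91787 + 310.8 = 291.3456, v = 548.8·(+0.15680)/0.91787 + 251.8 = 345.5534

c0=(306.22, 431.67) c1=(435.59, 451.84) c2=(424.88, 358.04) c3=(291.35, 345.55)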